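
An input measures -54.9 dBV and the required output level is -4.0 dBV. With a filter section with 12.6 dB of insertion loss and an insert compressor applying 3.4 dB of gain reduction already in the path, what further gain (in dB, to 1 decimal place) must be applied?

66.9 dB

The required make-up gain is the shortfall in the dB sum.
G = -4.0 − (-54.9) + 12.6 + 3.4 = 66.9 dB.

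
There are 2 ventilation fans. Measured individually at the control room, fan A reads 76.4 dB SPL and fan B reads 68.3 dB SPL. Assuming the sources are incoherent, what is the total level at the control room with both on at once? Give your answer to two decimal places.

Add the sources as powers (linear), then convert back to dB:
L_total = 10·log₁₀(10^(76.4/10) + 10^(68.3/10)) = 10·log₁₀(50410000) = 77.03 dB SPL.

77.03 dB SPL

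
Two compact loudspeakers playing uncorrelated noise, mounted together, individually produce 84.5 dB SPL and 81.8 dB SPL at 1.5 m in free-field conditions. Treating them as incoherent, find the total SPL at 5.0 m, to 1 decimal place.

75.9 dB SPL

Combined at 1.5 m: 10·log₁₀(10^(84.5/10)+10^(81.8/10)) = 86.37 dB SPL.
Then apply −20·log₁₀(5.0/1.5) = -10.46 dB → 75.9 dB SPL.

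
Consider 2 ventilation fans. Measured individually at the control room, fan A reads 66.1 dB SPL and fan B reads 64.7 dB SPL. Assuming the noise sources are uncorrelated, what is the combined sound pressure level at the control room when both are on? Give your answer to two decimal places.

68.47 dB SPL

Add the sources as powers (linear), then convert back to dB:
L_total = 10·log₁₀(10^(66.1/10) + 10^(64.7/10)) = 10·log₁₀(7025000) = 68.47 dB SPL.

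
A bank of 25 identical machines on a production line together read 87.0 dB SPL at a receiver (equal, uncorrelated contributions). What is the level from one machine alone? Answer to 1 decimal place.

73.0 dB SPL

25 equal incoherent sources add 10·log₁₀(25) = 13.98 dB over one source.
L_one = 87.0 − 13.98 = 73.0 dB SPL.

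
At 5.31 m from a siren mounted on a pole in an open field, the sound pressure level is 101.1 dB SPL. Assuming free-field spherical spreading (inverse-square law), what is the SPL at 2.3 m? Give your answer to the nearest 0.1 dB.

108.4 dB SPL

Inverse-square spreading gives ΔL = −20·log₁₀(d₂/d₁).
ΔL = −20·log₁₀(2.3/5.31) = 7.27 dB, so L₂ = 101.1 + (7.27) = 108.4 dB SPL.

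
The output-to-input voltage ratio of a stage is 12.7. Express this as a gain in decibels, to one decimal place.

22.1 dB

Voltage is an amplitude quantity, so gain = 20·log₁₀(V_out/V_in).
20·log₁₀(12.7) = 22.1 dB.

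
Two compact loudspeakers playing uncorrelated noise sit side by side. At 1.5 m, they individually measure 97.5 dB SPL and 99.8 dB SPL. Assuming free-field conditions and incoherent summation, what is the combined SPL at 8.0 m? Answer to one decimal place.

Combined at 1.5 m: 10·log₁₀(10^(97.5/10)+10^(99.8/10)) = 101.81 dB SPL.
Then apply −20·log₁₀(8.0/1.5) = -14.54 dB → 87.3 dB SPL.

87.3 dB SPL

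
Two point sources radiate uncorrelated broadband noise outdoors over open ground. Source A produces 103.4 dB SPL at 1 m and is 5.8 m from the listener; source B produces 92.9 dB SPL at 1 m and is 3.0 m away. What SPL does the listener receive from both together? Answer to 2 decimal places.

89.38 dB SPL

At the listener: L_A = 103.4 − 20·log₁₀(5.8) = 88.131 dB; L_B = 92.9 − 20·log₁₀(3.0) = 83.358 dB.
Combined: 10·log₁₀(10^(88.131/10)+10^(83.358/10)) = 89.38 dB SPL.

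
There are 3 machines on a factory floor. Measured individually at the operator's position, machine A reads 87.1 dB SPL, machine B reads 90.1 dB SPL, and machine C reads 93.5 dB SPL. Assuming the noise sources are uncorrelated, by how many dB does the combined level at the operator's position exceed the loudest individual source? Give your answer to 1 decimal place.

Add the sources as powers (linear), then convert back to dB:
L_total = 10·log₁₀(10^(87.1/10) + 10^(90.1/10) + 10^(93.5/10)) = 95.77 dB SPL.
Excess over the loudest (93.5 dB): 95.77 − 93.5 = 2.3 dB.

2.3 dB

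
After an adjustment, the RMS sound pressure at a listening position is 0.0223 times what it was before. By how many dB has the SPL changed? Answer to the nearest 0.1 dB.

-33.0 dB

SPL change from a pressure ratio uses the 20·log₁₀ form:
20·log₁₀(0.0223) = -33.0 dB.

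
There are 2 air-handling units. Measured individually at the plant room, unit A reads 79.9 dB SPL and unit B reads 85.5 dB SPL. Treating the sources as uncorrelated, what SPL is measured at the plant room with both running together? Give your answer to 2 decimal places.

Add the sources as powers (linear), then convert back to dB:
L_total = 10·log₁₀(10^(79.9/10) + 10^(85.5/10)) = 10·log₁₀(452500000) = 86.56 dB SPL.

86.56 dB SPL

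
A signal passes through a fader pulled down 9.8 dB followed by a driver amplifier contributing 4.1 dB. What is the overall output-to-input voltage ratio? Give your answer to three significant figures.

Net gain = (−9.8) + 4.1 = -5.7 dB.
Voltage ratio = 10^(-5.7/20) = 0.519.

0.519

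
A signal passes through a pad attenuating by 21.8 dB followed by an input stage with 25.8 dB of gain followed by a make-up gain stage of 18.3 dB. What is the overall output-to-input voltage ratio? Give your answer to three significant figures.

Net gain = (−21.8) + 25.8 + 18.3 = 22.3 dB.
Voltage ratio = 10^(22.3/20) = 13.0.

13.0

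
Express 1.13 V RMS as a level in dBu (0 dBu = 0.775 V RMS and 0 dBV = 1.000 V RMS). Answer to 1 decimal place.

+3.3 dBu

dBu = 20·log₁₀(V / 0.775 V).
20·log₁₀(1.13/0.775) = +3.3 dBu.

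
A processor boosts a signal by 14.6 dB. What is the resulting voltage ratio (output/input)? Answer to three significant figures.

5.37

Voltage ratio = 10^(dB/20).
10^(14.6/20) = 10^(0.7300) = 5.37.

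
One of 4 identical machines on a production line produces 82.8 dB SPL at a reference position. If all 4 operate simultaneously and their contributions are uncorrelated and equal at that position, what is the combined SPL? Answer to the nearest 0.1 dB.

4 equal incoherent sources raise the level by 10·log₁₀(4) = 6.02 dB.
L_total = 82.8 + 6.02 = 88.8 dB SPL.

88.8 dB SPL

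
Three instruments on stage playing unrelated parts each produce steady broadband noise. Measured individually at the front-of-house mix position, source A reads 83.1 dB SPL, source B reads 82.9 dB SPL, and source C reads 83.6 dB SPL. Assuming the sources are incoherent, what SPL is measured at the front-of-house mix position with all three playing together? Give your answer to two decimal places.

87.98 dB SPL

Incoherent sources sum as intensities:
L_total = 10·log₁₀(10^(83.1/10) + 10^(82.9/10) + 10^(83.6/10)) = 10·log₁₀(628200000) = 87.98 dB SPL.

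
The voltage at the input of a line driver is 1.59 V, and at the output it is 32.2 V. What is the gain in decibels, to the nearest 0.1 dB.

Voltage is an amplitude quantity, so gain = 20·log₁₀(V_out/V_in).
20·log₁₀(32.2/1.59) = 20·log₁₀(20.25) = 26.1 dB.

26.1 dB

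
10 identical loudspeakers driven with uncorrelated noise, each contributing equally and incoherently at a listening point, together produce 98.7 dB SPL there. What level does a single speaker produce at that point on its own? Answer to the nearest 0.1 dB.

10 equal incoherent sources add 10·log₁₀(10) = 10.00 dB over one source.
L_one = 98.7 − 10.00 = 88.7 dB SPL.

88.7 dB SPL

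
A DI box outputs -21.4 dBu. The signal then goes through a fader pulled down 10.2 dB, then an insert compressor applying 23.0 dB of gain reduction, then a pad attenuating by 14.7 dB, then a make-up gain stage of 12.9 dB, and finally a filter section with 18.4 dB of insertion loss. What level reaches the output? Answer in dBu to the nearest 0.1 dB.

-74.8 dBu

Gain stages sum in dB:
-21.4 − 10.2 − 23.0 − 14.7 + 12.9 − 18.4 = -74.8 dBu.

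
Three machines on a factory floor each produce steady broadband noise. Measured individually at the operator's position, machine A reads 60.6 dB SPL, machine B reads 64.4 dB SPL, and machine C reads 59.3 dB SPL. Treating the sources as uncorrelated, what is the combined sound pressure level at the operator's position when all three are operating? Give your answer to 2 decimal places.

66.77 dB SPL

Incoherent sources sum as intensities:
L_total = 10·log₁₀(10^(60.6/10) + 10^(64.4/10) + 10^(59.3/10)) = 10·log₁₀(4754000) = 66.77 dB SPL.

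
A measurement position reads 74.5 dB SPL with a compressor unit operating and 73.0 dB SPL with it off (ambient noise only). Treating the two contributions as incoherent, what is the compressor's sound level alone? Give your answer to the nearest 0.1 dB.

Remove the background by subtracting linear intensities:
L_src = 10·log₁₀(10^(74.5/10) − 10^(73.0/10)) = 10·log₁₀(8231000) = 69.2 dB SPL.

69.2 dB SPL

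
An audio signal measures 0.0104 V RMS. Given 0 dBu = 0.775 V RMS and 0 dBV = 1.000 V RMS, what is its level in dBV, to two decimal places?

-39.66 dBV

dBV = 20·log₁₀(V / 1.000 V).
20·log₁₀(0.0104/1.000) = -39.66 dBV.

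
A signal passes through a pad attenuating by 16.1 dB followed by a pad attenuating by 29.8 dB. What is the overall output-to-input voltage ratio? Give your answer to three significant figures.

0.00507

Net gain = (−16.1) + (−29.8) = -45.9 dB.
Voltage ratio = 10^(-45.9/20) = 0.00507.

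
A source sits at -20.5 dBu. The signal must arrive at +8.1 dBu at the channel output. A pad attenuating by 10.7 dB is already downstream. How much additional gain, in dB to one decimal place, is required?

The required make-up gain is the shortfall in the dB sum.
G = +8.1 − (-20.5) + 10.7 = 39.3 dB.

39.3 dB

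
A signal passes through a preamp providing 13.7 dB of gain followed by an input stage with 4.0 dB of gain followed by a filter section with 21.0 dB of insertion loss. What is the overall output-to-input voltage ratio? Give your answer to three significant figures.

Net gain = 13.7 + 4.0 + (−21.0) = -3.3 dB.
Voltage ratio = 10^(-3.3/20) = 0.684.

0.684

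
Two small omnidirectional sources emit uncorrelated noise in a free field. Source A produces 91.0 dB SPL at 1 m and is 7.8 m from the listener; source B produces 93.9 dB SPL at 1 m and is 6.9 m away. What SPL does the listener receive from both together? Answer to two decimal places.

78.59 dB SPL

At the listener: L_A = 91.0 − 20·log₁₀(7.8) = 73.158 dB; L_B = 93.9 − 20·log₁₀(6.9) = 77.123 dB.
Combined: 10·log₁₀(10^(73.158/10)+10^(77.123/10)) = 78.59 dB SPL.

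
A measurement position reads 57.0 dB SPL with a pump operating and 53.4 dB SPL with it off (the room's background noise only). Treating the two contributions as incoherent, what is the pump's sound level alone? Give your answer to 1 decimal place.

Background correction is a power subtraction:
L_src = 10·log₁₀(10^(57.0/10) − 10^(53.4/10)) = 10·log₁₀(282400) = 54.5 dB SPL.

54.5 dB SPL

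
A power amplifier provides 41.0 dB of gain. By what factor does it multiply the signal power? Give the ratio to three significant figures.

Power ratio = 10^(dB/10).
10^(41.0/10) = 10^(4.100) = 12600.

12600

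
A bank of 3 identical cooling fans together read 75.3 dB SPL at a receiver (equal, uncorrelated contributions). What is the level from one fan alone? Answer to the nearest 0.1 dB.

3 equal incoherent sources add 10·log₁₀(3) = 4.77 dB over one source.
L_one = 75.3 − 4.77 = 70.5 dB SPL.

70.5 dB SPL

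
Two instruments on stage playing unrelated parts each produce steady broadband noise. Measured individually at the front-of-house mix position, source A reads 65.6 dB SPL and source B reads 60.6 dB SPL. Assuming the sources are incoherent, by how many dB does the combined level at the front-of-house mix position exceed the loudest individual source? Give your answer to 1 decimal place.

Uncorrelated sources add in intensity (power), not in dB.
L_total = 10·log₁₀(10^(65.6/10) + 10^(60.6/10)) = 66.79 dB SPL.
Excess over the loudest (65.6 dB): 66.79 − 65.6 = 1.2 dB.

1.2 dB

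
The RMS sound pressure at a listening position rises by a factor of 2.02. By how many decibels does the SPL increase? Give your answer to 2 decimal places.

6.11 dB

Sound pressure is an amplitude quantity: ΔL = 20·log₁₀(p₂/p₁).
20·log₁₀(2.02) = 6.11 dB.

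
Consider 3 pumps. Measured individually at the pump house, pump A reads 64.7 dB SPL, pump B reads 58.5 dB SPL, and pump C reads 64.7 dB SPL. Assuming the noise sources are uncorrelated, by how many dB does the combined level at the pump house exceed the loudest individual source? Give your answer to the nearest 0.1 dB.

Incoherent sources sum as intensities:
L_total = 10·log₁₀(10^(64.7/10) + 10^(58.5/10) + 10^(64.7/10)) = 68.20 dB SPL.
Excess over the loudest (64.7 dB): 68.20 − 64.7 = 3.5 dB.

3.5 dB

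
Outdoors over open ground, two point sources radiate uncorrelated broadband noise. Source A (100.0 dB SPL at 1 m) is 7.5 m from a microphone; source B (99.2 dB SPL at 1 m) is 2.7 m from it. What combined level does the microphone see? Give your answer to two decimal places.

At the listener: L_A = 100.0 − 20·log₁₀(7.5) = 82.499 dB; L_B = 99.2 − 20·log₁₀(2.7) = 90.573 dB.
Combined: 10·log₁₀(10^(82.499/10)+10^(90.573/10)) = 91.20 dB SPL.

91.20 dB SPL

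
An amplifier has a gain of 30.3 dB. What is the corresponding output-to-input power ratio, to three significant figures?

1070

Power ratio = 10^(dB/10).
10^(30.3/10) = 10^(3.030) = 1070.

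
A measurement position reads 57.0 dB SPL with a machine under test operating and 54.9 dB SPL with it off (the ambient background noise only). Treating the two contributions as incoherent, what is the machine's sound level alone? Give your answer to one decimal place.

52.8 dB SPL

Remove the background by subtracting linear intensities:
L_src = 10·log₁₀(10^(57.0/10) − 10^(54.9/10)) = 10·log₁₀(192200) = 52.8 dB SPL.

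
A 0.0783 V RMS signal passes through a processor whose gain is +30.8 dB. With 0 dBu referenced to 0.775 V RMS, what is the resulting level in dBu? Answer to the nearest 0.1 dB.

Input level: 20·log₁₀(0.0783/0.775) = -19.91 dBu.
Output: -19.91 + 30.8 = +10.9 dBu.

+10.9 dBu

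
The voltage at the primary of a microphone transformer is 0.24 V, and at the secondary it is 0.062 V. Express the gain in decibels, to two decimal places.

-11.76 dB

For a voltage ratio, dB = 20·log₁₀(V₂/V₁).
20·log₁₀(0.062/0.24) = 20·log₁₀(0.2583) = -11.76 dB.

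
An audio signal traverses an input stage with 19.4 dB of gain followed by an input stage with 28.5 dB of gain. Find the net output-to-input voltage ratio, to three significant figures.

Net gain = 19.4 + 28.5 = 47.9 dB.
Voltage ratio = 10^(47.9/20) = 248.

248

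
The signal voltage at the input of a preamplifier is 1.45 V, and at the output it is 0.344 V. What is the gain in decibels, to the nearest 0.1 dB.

-12.5 dB

For a voltage ratio, dB = 20·log₁₀(V₂/V₁).
20·log₁₀(0.344/1.45) = 20·log₁₀(0.2372) = -12.5 dB.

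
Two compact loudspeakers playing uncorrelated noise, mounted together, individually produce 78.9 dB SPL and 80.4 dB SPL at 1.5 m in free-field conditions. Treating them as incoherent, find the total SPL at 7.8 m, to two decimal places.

68.40 dB SPL

Combined at 1.5 m: 10·log₁₀(10^(78.9/10)+10^(80.4/10)) = 82.725 dB SPL.
Then apply −20·log₁₀(7.8/1.5) = -14.320 dB → 68.40 dB SPL.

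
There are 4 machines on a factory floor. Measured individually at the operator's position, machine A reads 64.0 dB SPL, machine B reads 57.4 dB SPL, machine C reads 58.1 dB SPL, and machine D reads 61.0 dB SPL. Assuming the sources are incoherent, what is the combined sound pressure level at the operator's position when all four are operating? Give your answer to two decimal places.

Uncorrelated sources add in intensity (power), not in dB.
L_total = 10·log₁₀(10^(64.0/10) + 10^(57.4/10) + 10^(58.1/10) + 10^(61.0/10)) = 10·log₁₀(4966000) = 66.96 dB SPL.

66.96 dB SPL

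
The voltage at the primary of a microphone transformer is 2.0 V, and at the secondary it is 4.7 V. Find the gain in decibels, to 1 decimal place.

For a voltage ratio, dB = 20·log₁₀(V₂/V₁).
20·log₁₀(4.7/2.0) = 20·log₁₀(2.350) = 7.4 dB.

7.4 dB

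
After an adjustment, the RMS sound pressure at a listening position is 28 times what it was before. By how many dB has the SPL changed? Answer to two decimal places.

SPL change from a pressure ratio uses the 20·log₁₀ form:
20·log₁₀(28) = 28.94 dB.

28.94 dB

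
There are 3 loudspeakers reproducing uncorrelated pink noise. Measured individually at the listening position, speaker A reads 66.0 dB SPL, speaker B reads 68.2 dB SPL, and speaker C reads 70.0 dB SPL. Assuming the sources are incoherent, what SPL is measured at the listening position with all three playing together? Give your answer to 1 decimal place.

Uncorrelated sources add in intensity (power), not in dB.
L_total = 10·log₁₀(10^(66.0/10) + 10^(68.2/10) + 10^(70.0/10)) = 10·log₁₀(20590000) = 73.1 dB SPL.

73.1 dB SPL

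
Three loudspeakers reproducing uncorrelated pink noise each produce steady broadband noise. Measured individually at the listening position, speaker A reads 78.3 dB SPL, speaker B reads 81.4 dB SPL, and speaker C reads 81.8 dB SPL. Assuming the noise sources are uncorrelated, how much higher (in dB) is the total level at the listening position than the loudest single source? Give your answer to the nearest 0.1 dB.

3.7 dB

Add the sources as powers (linear), then convert back to dB:
L_total = 10·log₁₀(10^(78.3/10) + 10^(81.4/10) + 10^(81.8/10)) = 85.53 dB SPL.
Excess over the loudest (81.8 dB): 85.53 − 81.8 = 3.7 dB.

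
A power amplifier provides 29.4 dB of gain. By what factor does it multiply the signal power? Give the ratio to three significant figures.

871

Power ratio = 10^(dB/10).
10^(29.4/10) = 10^(2.940) = 871.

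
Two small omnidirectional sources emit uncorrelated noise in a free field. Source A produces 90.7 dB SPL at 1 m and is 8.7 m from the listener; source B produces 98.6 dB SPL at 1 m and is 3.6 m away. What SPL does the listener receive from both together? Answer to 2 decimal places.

87.59 dB SPL

At the listener: L_A = 90.7 − 20·log₁₀(8.7) = 71.910 dB; L_B = 98.6 − 20·log₁₀(3.6) = 87.474 dB.
Combined: 10·log₁₀(10^(71.910/10)+10^(87.474/10)) = 87.59 dB SPL.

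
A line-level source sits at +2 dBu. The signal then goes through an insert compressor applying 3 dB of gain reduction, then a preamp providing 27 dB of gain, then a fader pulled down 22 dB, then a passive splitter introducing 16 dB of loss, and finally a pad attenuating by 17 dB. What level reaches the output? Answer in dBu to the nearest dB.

-29 dBu

Cascaded gains and losses add directly in dB.
+2 − 3 + 27 − 22 − 16 − 17 = -29 dBu.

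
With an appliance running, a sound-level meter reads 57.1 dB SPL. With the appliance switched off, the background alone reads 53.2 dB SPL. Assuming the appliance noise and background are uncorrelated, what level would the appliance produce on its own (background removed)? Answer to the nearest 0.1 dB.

54.8 dB SPL

Background correction is a power subtraction:
L_src = 10·log₁₀(10^(57.1/10) − 10^(53.2/10)) = 10·log₁₀(303900) = 54.8 dB SPL.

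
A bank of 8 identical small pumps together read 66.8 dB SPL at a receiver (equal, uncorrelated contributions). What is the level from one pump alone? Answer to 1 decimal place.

57.8 dB SPL

8 equal incoherent sources add 10·log₁₀(8) = 9.03 dB over one source.
L_one = 66.8 − 9.03 = 57.8 dB SPL.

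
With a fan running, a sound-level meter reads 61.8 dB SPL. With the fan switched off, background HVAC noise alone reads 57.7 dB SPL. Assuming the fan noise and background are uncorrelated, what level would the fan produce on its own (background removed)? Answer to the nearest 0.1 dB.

Subtract intensities: L_src = 10·log₁₀(10^(L_total/10) − 10^(L_bg/10)).
L_src = 10·log₁₀(10^(61.8/10) − 10^(57.7/10)) = 10·log₁₀(924700) = 59.7 dB SPL.

59.7 dB SPL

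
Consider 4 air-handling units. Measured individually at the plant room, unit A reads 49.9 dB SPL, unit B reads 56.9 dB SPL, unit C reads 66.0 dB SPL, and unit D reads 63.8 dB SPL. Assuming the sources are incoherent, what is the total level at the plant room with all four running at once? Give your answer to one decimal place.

68.4 dB SPL

Incoherent sources sum as intensities:
L_total = 10·log₁₀(10^(49.9/10) + 10^(56.9/10) + 10^(66.0/10) + 10^(63.8/10)) = 10·log₁₀(6967000) = 68.4 dB SPL.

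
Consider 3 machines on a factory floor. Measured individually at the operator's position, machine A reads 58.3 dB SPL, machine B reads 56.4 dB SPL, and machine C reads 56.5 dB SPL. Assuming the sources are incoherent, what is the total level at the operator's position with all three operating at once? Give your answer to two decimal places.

61.93 dB SPL

Uncorrelated sources add in intensity (power), not in dB.
L_total = 10·log₁₀(10^(58.3/10) + 10^(56.4/10) + 10^(56.5/10)) = 10·log₁₀(1559000) = 61.93 dB SPL.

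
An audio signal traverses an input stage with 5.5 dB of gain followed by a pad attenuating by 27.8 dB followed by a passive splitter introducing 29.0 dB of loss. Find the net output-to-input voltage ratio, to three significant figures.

0.00272

Net gain = 5.5 + (−27.8) + (−29.0) = -51.3 dB.
Voltage ratio = 10^(-51.3/20) = 0.00272.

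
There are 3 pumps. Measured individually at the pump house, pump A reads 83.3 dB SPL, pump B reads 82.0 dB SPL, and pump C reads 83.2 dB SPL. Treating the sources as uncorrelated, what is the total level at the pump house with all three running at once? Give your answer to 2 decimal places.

87.64 dB SPL

Uncorrelated sources add in intensity (power), not in dB.
L_total = 10·log₁₀(10^(83.3/10) + 10^(82.0/10) + 10^(83.2/10)) = 10·log₁₀(581200000) = 87.64 dB SPL.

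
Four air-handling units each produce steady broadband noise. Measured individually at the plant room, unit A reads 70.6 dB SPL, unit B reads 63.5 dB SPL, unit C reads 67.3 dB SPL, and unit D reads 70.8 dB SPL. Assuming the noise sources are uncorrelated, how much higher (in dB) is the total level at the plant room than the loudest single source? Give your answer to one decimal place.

Add the sources as powers (linear), then convert back to dB:
L_total = 10·log₁₀(10^(70.6/10) + 10^(63.5/10) + 10^(67.3/10) + 10^(70.8/10)) = 74.93 dB SPL.
Excess over the loudest (70.8 dB): 74.93 − 70.8 = 4.1 dB.

4.1 dB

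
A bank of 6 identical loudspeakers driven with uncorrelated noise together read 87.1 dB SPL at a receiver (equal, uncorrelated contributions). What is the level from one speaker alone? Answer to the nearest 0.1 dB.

79.3 dB SPL

6 equal incoherent sources add 10·log₁₀(6) = 7.78 dB over one source.
L_one = 87.1 − 7.78 = 79.3 dB SPL.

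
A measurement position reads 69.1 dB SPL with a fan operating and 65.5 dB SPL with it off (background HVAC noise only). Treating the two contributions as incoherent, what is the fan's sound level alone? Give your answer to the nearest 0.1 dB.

Remove the background by subtracting linear intensities:
L_src = 10·log₁₀(10^(69.1/10) − 10^(65.5/10)) = 10·log₁₀(4580000) = 66.6 dB SPL.

66.6 dB SPL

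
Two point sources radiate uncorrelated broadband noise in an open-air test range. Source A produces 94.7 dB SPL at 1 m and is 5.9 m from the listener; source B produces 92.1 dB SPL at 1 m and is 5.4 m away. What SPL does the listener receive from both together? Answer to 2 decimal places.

At the listener: L_A = 94.7 − 20·log₁₀(5.9) = 79.283 dB; L_B = 92.1 − 20·log₁₀(5.4) = 77.452 dB.
Combined: 10·log₁₀(10^(79.283/10)+10^(77.452/10)) = 81.47 dB SPL.

81.47 dB SPL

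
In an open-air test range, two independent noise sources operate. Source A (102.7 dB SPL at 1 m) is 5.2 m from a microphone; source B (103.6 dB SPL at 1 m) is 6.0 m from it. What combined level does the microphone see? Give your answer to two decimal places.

91.22 dB SPL

At the listener: L_A = 102.7 − 20·log₁₀(5.2) = 88.380 dB; L_B = 103.6 − 20·log₁₀(6.0) = 88.037 dB.
Combined: 10·log₁₀(10^(88.380/10)+10^(88.037/10)) = 91.22 dB SPL.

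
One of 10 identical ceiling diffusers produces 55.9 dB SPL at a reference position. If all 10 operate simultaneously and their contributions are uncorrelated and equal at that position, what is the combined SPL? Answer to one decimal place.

10 equal incoherent sources raise the level by 10·log₁₀(10) = 10.00 dB.
L_total = 55.9 + 10.00 = 65.9 dB SPL.

65.9 dB SPL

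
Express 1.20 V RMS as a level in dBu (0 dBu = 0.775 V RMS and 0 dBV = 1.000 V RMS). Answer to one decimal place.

+3.8 dBu

dBu = 20·log₁₀(V / 0.775 V).
20·log₁₀(1.20/0.775) = +3.8 dBu.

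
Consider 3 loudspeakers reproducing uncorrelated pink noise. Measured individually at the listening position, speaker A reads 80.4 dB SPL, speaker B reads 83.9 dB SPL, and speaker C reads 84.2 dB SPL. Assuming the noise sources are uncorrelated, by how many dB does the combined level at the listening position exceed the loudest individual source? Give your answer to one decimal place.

3.7 dB

Add the sources as powers (linear), then convert back to dB:
L_total = 10·log₁₀(10^(80.4/10) + 10^(83.9/10) + 10^(84.2/10)) = 87.91 dB SPL.
Excess over the loudest (84.2 dB): 87.91 − 84.2 = 3.7 dB.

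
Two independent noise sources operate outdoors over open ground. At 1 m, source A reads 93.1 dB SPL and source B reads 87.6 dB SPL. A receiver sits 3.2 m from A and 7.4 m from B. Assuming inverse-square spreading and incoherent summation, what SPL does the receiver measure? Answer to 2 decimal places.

83.22 dB SPL

At the listener: L_A = 93.1 − 20·log₁₀(3.2) = 82.997 dB; L_B = 87.6 − 20·log₁₀(7.4) = 70.215 dB.
Combined: 10·log₁₀(10^(82.997/10)+10^(70.215/10)) = 83.22 dB SPL.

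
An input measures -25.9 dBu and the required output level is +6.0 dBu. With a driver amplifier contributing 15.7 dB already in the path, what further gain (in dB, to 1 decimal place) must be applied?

16.2 dB

The required make-up gain is the shortfall in the dB sum.
G = +6.0 − (-25.9) − 15.7 = 16.2 dB.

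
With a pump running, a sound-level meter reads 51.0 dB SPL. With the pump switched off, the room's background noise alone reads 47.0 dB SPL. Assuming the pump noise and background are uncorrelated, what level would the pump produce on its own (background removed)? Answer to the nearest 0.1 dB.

Remove the background by subtracting linear intensities:
L_src = 10·log₁₀(10^(51.0/10) − 10^(47.0/10)) = 10·log₁₀(75770) = 48.8 dB SPL.

48.8 dB SPL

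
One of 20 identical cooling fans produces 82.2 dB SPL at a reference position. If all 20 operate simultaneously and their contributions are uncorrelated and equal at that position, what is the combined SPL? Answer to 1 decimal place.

20 equal incoherent sources raise the level by 10·log₁₀(20) = 13.01 dB.
L_total = 82.2 + 13.01 = 95.2 dB SPL.

95.2 dB SPL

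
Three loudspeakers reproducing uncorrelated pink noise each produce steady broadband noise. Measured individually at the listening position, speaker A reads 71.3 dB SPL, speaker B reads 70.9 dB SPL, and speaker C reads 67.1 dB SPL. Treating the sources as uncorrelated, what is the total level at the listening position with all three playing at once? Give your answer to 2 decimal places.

74.90 dB SPL

Incoherent sources sum as intensities:
L_total = 10·log₁₀(10^(71.3/10) + 10^(70.9/10) + 10^(67.1/10)) = 10·log₁₀(30920000) = 74.90 dB SPL.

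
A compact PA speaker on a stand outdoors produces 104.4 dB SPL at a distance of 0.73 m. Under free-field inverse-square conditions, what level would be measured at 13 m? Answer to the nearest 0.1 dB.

79.4 dB SPL

For a point source in a free field, ΔL = −20·log₁₀(d₂/d₁).
ΔL = −20·log₁₀(13/0.73) = -25.01 dB, so L₂ = 104.4 + (-25.01) = 79.4 dB SPL.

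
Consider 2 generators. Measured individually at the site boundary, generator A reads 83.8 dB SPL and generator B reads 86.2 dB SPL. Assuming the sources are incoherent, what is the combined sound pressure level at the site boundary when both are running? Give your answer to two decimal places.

Incoherent sources sum as intensities:
L_total = 10·log₁₀(10^(83.8/10) + 10^(86.2/10)) = 10·log₁₀(656800000) = 88.17 dB SPL.

88.17 dB SPL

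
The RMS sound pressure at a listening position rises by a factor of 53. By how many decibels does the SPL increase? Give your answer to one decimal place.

SPL change from a pressure ratio uses the 20·log₁₀ form:
20·log₁₀(53) = 34.5 dB.

34.5 dB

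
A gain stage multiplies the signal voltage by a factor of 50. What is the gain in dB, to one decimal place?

34.0 dB

Voltage ratio → dB uses the 20·log₁₀ form:
20·log₁₀(50) = 34.0 dB.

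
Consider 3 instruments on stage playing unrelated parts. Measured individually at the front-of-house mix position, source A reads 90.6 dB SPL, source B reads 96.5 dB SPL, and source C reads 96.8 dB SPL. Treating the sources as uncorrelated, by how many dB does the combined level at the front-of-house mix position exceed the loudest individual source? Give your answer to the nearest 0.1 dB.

Add the sources as powers (linear), then convert back to dB:
L_total = 10·log₁₀(10^(90.6/10) + 10^(96.5/10) + 10^(96.8/10)) = 100.17 dB SPL.
Excess over the loudest (96.8 dB): 100.17 − 96.8 = 3.4 dB.

3.4 dB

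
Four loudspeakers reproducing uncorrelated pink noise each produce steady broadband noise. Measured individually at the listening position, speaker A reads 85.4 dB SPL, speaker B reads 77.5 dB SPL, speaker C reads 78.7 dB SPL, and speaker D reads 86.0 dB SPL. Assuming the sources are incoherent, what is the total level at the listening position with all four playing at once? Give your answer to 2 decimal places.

89.42 dB SPL

Uncorrelated sources add in intensity (power), not in dB.
L_total = 10·log₁₀(10^(85.4/10) + 10^(77.5/10) + 10^(78.7/10) + 10^(86.0/10)) = 10·log₁₀(875200000) = 89.42 dB SPL.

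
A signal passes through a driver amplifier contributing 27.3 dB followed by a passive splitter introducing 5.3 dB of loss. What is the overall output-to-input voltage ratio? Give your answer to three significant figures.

12.6

Net gain = 27.3 + (−5.3) = 22.0 dB.
Voltage ratio = 10^(22.0/20) = 12.6.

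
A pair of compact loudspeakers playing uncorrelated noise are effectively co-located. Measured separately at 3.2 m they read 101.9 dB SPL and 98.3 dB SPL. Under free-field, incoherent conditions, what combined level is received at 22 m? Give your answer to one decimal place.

86.7 dB SPL

Combined at 3.2 m: 10·log₁₀(10^(101.9/10)+10^(98.3/10)) = 103.47 dB SPL.
Then apply −20·log₁₀(22/3.2) = -16.75 dB → 86.7 dB SPL.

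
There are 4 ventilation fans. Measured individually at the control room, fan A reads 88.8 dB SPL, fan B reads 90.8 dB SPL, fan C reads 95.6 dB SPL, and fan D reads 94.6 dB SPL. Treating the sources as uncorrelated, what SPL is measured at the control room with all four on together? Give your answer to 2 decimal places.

99.28 dB SPL

Uncorrelated sources add in intensity (power), not in dB.
L_total = 10·log₁₀(10^(88.8/10) + 10^(90.8/10) + 10^(95.6/10) + 10^(94.6/10)) = 10·log₁₀(8476000000) = 99.28 dB SPL.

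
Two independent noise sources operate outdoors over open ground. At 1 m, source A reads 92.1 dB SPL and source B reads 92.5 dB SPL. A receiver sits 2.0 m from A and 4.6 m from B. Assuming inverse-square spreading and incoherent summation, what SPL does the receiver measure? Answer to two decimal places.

At the listener: L_A = 92.1 − 20·log₁₀(2.0) = 86.079 dB; L_B = 92.5 − 20·log₁₀(4.6) = 79.245 dB.
Combined: 10·log₁₀(10^(86.079/10)+10^(79.245/10)) = 86.90 dB SPL.

86.90 dB SPL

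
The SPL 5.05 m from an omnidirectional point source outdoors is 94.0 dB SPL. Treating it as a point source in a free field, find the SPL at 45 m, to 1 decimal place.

75.0 dB SPL

Free-field point source: level drops by 20·log₁₀ of the distance ratio.
ΔL = −20·log₁₀(45/5.05) = -19.00 dB, so L₂ = 94.0 + (-19.00) = 75.0 dB SPL.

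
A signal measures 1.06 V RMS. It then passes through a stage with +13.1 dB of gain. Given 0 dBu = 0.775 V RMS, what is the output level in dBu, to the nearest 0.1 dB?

+15.8 dBu

Input level: 20·log₁₀(1.06/0.775) = 2.72 dBu.
Output: 2.72 + 13.1 = +15.8 dBu.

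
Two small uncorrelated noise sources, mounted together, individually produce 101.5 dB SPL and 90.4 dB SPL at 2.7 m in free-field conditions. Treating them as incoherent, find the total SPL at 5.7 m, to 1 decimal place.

Combined at 2.7 m: 10·log₁₀(10^(101.5/10)+10^(90.4/10)) = 101.82 dB SPL.
Then apply −20·log₁₀(5.7/2.7) = -6.49 dB → 95.3 dB SPL.

95.3 dB SPL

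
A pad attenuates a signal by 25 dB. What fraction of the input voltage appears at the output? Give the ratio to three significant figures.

0.0562

Voltage ratio = 10^(dB/20).
10^(-25/20) = 10^(-1.250) = 0.0562.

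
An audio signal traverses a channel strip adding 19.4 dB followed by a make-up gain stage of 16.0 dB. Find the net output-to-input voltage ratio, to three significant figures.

Net gain = 19.4 + 16.0 = 35.4 dB.
Voltage ratio = 10^(35.4/20) = 58.9.

58.9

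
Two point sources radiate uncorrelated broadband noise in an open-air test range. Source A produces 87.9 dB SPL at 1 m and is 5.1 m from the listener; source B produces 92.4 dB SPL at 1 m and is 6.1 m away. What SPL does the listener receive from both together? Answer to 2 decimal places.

78.48 dB SPL

At the listener: L_A = 87.9 − 20·log₁₀(5.1) = 73.749 dB; L_B = 92.4 − 20·log₁₀(6.1) = 76.693 dB.
Combined: 10·log₁₀(10^(73.749/10)+10^(76.693/10)) = 78.48 dB SPL.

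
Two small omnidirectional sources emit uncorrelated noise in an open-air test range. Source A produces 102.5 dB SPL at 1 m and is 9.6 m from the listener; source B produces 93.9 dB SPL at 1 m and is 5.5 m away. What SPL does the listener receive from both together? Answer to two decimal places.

At the listener: L_A = 102.5 − 20·log₁₀(9.6) = 82.855 dB; L_B = 93.9 − 20·log₁₀(5.5) = 79.093 dB.
Combined: 10·log₁₀(10^(82.855/10)+10^(79.093/10)) = 84.38 dB SPL.

84.38 dB SPL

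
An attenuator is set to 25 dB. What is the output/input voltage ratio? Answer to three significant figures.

Voltage ratio = 10^(dB/20).
10^(-25/20) = 10^(-1.250) = 0.0562.

0.0562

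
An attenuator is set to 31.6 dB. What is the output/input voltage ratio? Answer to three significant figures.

Voltage ratio = 10^(dB/20).
10^(-31.6/20) = 10^(-1.580) = 0.0263.

0.0263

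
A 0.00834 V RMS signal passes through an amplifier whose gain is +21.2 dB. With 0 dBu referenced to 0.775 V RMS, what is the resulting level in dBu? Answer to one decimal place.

Input level: 20·log₁₀(0.00834/0.775) = -39.36 dBu.
Output: -39.36 + 21.2 = -18.2 dBu.

-18.2 dBu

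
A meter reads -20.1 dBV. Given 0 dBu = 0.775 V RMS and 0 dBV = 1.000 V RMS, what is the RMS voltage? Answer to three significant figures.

V = 1.000 V × 10^(-20.1/20).
= 1.000 × 0.09886 = 0.0989 V.

0.0989 V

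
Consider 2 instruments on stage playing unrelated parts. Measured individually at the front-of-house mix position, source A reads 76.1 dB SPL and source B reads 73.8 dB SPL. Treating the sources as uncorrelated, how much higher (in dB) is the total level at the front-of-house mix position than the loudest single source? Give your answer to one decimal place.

2.0 dB

Uncorrelated sources add in intensity (power), not in dB.
L_total = 10·log₁₀(10^(76.1/10) + 10^(73.8/10)) = 78.11 dB SPL.
Excess over the loudest (76.1 dB): 78.11 − 76.1 = 2.0 dB.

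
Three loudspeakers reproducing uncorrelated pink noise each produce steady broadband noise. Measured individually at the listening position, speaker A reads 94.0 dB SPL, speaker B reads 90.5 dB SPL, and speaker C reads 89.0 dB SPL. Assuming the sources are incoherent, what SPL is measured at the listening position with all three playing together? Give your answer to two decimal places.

Add the sources as powers (linear), then convert back to dB:
L_total = 10·log₁₀(10^(94.0/10) + 10^(90.5/10) + 10^(89.0/10)) = 10·log₁₀(4428000000) = 96.46 dB SPL.

96.46 dB SPL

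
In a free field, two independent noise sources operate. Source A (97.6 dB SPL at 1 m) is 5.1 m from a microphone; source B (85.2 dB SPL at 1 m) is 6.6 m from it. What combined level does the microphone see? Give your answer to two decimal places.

83.60 dB SPL

At the listener: L_A = 97.6 − 20·log₁₀(5.1) = 83.449 dB; L_B = 85.2 − 20·log₁₀(6.6) = 68.809 dB.
Combined: 10·log₁₀(10^(83.449/10)+10^(68.809/10)) = 83.60 dB SPL.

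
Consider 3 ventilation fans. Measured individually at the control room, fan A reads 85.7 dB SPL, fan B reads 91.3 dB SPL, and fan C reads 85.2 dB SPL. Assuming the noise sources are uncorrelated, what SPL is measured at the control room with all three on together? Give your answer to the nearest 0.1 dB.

Uncorrelated sources add in intensity (power), not in dB.
L_total = 10·log₁₀(10^(85.7/10) + 10^(91.3/10) + 10^(85.2/10)) = 10·log₁₀(2052000000) = 93.1 dB SPL.

93.1 dB SPL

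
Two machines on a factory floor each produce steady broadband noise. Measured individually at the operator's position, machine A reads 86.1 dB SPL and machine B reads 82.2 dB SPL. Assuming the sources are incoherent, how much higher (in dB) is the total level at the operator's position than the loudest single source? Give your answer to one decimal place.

1.5 dB

Incoherent sources sum as intensities:
L_total = 10·log₁₀(10^(86.1/10) + 10^(82.2/10)) = 87.58 dB SPL.
Excess over the loudest (86.1 dB): 87.58 − 86.1 = 1.5 dB.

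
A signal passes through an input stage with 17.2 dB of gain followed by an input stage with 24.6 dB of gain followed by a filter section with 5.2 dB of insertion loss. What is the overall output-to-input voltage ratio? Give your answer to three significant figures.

Net gain = 17.2 + 24.6 + (−5.2) = 36.6 dB.
Voltage ratio = 10^(36.6/20) = 67.6.

67.6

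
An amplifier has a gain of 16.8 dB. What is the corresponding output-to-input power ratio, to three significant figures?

Power ratio = 10^(dB/10).
10^(16.8/10) = 10^(1.680) = 47.9.

47.9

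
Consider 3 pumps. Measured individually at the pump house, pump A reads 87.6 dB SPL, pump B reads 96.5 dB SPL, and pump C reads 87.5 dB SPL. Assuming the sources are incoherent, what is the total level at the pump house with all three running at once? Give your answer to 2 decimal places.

Uncorrelated sources add in intensity (power), not in dB.
L_total = 10·log₁₀(10^(87.6/10) + 10^(96.5/10) + 10^(87.5/10)) = 10·log₁₀(5605000000) = 97.49 dB SPL.

97.49 dB SPL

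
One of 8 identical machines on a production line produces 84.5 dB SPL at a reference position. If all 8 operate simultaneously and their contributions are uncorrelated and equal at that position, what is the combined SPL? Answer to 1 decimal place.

93.5 dB SPL

8 equal incoherent sources raise the level by 10·log₁₀(8) = 9.03 dB.
L_total = 84.5 + 9.03 = 93.5 dB SPL.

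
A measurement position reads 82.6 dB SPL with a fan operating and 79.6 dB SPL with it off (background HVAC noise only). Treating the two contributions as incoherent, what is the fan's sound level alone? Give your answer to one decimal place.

79.6 dB SPL

Remove the background by subtracting linear intensities:
L_src = 10·log₁₀(10^(82.6/10) − 10^(79.6/10)) = 10·log₁₀(90770000) = 79.6 dB SPL.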